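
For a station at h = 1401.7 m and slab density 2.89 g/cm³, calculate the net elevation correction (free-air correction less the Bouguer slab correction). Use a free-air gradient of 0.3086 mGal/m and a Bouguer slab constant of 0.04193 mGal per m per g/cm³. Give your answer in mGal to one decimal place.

Combined gradient = 0.3086 − 0.04193 × 2.89 = 0.1874223 mGal/m
Combined elevation correction = 0.1874223 × 1401.7 = 262.7 mGal

262.7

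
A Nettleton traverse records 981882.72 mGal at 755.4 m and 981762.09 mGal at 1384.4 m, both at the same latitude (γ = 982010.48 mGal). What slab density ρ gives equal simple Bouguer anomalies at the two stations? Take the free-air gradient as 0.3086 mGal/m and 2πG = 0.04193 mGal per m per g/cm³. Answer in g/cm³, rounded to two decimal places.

Δg_obs = 981762.09 − 981882.72 = -120.63 mGal over Δh = 1384.4 − 755.4 = 629.0 m
Equal Bouguer anomalies ⇒ Δg_obs + (0.3086 − 0.04193ρ)·Δh = 0
0.3086 − 0.04193ρ = −Δg_obs/Δh = 0.19178
ρ = (0.3086 − 0.19178) / 0.04193 = 2.79 g/cm³

2.79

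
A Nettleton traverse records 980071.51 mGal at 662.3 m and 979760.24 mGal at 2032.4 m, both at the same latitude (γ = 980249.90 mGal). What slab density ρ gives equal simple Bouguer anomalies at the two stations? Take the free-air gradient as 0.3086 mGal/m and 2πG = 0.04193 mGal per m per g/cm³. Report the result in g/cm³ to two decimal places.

1.94

Δg_obs = 979760.24 − 980071.51 = -311.27 mGal over Δh = 2032.4 − 662.3 = 1370.1 m
Equal Bouguer anomalies ⇒ Δg_obs + (0.3086 − 0.04193ρ)·Δh = 0
0.3086 − 0.04193ρ = −Δg_obs/Δh = 0.22719
ρ = (0.3086 − 0.22719) / 0.04193 = 1.94 g/cm³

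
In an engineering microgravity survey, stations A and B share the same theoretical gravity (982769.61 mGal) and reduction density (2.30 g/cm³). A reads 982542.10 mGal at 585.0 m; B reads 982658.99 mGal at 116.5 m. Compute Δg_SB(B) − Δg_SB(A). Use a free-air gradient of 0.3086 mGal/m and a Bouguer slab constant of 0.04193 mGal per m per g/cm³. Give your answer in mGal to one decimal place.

Δg_SB(A) = 982542.10 − 982769.61 + 0.3086×585.0 − 0.04193×2.30×585.0 = -103.40 mGal
Δg_SB(B) = 982658.99 − 982769.61 + 0.3086×116.5 − 0.04193×2.30×116.5 = -85.90 mGal
Difference = -85.90 − (-103.40) = 17.50 mGal

17.5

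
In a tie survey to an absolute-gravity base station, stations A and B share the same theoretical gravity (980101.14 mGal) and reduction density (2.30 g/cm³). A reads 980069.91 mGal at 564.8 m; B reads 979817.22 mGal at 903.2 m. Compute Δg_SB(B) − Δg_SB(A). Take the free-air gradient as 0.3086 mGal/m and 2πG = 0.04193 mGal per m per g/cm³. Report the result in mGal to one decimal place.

-180.9

Δg_SB(A) = 980069.91 − 980101.14 + 0.3086×564.8 − 0.04193×2.30×564.8 = 88.60 mGal
Δg_SB(B) = 979817.22 − 980101.14 + 0.3086×903.2 − 0.04193×2.30×903.2 = -92.30 mGal
Difference = -92.30 − (88.60) = -180.90 mGal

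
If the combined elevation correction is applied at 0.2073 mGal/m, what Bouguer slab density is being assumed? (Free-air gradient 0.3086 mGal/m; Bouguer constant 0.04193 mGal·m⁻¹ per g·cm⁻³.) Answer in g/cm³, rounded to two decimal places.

2.42

0.2073 = 0.3086 − 0.04193 × ρ
ρ = (0.3086 − 0.2073) / 0.04193 = 2.42 g/cm³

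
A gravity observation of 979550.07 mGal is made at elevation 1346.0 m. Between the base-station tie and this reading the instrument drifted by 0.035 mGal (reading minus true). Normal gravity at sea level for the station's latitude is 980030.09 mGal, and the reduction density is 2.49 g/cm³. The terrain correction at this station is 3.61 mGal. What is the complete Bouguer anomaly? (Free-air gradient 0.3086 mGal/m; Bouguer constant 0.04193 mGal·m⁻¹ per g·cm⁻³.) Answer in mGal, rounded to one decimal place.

Drift-corrected reading = 979550.07 − (0.035) = 979550.035 mGal
Free-air correction = 0.3086 × 1346.0 = 415.38 mGal
Free-air anomaly = 979550.035 − 980030.09 + (415.38) = -64.675 mGal
Bouguer slab correction = 0.04193 × 2.49 × 1346.0 = 140.53 mGal
Simple Bouguer anomaly = -64.675 − (140.53) = -205.205 mGal
Complete Bouguer anomaly = -205.205 + 3.61 = -201.595 mGal

-201.6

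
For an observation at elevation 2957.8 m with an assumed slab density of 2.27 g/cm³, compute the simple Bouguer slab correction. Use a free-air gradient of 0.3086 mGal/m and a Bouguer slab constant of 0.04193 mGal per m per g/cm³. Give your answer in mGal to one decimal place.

Bouguer slab correction = 0.04193 × 2.27 × 2957.8 = 281.5 mGal

281.5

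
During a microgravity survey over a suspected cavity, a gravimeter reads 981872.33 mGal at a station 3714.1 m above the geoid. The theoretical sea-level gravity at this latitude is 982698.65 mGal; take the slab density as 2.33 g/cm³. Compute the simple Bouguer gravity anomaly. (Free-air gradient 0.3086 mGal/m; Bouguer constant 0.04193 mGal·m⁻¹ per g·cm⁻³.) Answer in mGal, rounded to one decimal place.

-43.0

Free-air correction = 0.3086 × 3714.1 = 1146.17 mGal
Free-air anomaly = 981872.33 − 982698.65 + (1146.17) = 319.85 mGal
Bouguer slab correction = 0.04193 × 2.33 × 3714.1 = 362.86 mGal
Simple Bouguer anomaly = 319.85 − (362.86) = -43.01 mGal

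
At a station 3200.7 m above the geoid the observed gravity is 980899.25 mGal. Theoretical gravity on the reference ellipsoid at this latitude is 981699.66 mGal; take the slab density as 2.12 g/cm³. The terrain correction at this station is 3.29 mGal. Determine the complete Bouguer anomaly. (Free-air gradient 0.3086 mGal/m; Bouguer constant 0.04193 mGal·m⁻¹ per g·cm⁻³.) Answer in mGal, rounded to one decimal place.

Free-air correction = 0.3086 × 3200.7 = 987.74 mGal
Free-air anomaly = 980899.25 − 981699.66 + (987.74) = 187.33 mGal
Bouguer slab correction = 0.04193 × 2.12 × 3200.7 = 284.52 mGal
Simple Bouguer anomaly = 187.33 − (284.52) = -97.19 mGal
Complete Bouguer anomaly = -97.19 + 3.29 = -93.90 mGal

-93.9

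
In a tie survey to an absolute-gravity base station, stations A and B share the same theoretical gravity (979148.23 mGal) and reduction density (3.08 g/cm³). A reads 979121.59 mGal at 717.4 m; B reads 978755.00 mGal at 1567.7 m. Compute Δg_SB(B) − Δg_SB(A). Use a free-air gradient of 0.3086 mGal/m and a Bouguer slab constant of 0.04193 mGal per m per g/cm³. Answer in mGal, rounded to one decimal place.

-214.0

Δg_SB(A) = 979121.59 − 979148.23 + 0.3086×717.4 − 0.04193×3.08×717.4 = 102.10 mGal
Δg_SB(B) = 978755.00 − 979148.23 + 0.3086×1567.7 − 0.04193×3.08×1567.7 = -111.90 mGal
Difference = -111.90 − (102.10) = -214.00 mGal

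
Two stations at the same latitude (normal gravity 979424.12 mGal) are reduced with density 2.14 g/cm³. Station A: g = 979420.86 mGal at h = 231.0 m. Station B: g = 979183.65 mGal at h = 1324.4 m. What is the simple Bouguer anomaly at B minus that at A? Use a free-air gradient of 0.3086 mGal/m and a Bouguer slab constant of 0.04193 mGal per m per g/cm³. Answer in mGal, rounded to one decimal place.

2.1

Δg_SB(A) = 979420.86 − 979424.12 + 0.3086×231.0 − 0.04193×2.14×231.0 = 47.30 mGal
Δg_SB(B) = 979183.65 − 979424.12 + 0.3086×1324.4 − 0.04193×2.14×1324.4 = 49.40 mGal
Difference = 49.40 − (47.30) = 2.10 mGal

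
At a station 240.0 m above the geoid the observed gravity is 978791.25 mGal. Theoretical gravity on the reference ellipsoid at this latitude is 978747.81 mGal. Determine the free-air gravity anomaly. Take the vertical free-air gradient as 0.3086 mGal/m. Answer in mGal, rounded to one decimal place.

117.5

Free-air correction = 0.3086 × 240.0 = 74.06 mGal
Free-air anomaly = 978791.25 − 978747.81 + (74.06) = 117.50 mGal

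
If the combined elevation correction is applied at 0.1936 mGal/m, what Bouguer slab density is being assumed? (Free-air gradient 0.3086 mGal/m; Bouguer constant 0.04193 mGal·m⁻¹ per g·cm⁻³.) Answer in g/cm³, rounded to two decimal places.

0.1936 = 0.3086 − 0.04193 × ρ
ρ = (0.3086 − 0.1936) / 0.04193 = 2.74 g/cm³

2.74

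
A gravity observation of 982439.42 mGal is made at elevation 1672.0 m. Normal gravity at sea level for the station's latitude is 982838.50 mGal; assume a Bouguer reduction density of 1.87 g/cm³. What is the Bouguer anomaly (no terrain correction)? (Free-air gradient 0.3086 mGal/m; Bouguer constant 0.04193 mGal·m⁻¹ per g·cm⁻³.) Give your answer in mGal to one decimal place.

-14.2

Free-air correction = 0.3086 × 1672.0 = 515.98 mGal
Free-air anomaly = 982439.42 − 982838.50 + (515.98) = 116.90 mGal
Bouguer slab correction = 0.04193 × 1.87 × 1672.0 = 131.10 mGal
Simple Bouguer anomaly = 116.90 − (131.10) = -14.20 mGal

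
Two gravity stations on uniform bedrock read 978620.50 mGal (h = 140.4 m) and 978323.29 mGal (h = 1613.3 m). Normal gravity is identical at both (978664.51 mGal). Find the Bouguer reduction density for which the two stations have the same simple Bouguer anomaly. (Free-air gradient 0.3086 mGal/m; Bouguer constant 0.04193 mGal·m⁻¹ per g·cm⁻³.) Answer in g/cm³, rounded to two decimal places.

2.55

Δg_obs = 978323.29 − 978620.50 = -297.21 mGal over Δh = 1613.3 − 140.4 = 1472.9 m
Equal Bouguer anomalies ⇒ Δg_obs + (0.3086 − 0.04193ρ)·Δh = 0
0.3086 − 0.04193ρ = −Δg_obs/Δh = 0.20179
ρ = (0.3086 − 0.20179) / 0.04193 = 2.55 g/cm³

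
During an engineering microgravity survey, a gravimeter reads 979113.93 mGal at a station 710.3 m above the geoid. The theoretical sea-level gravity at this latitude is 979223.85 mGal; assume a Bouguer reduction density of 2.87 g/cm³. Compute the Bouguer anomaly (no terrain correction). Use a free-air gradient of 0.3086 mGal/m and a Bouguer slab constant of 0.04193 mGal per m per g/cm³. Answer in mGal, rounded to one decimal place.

Free-air correction = 0.3086 × 710.3 = 219.20 mGal
Free-air anomaly = 979113.93 − 979223.85 + (219.20) = 109.28 mGal
Bouguer slab correction = 0.04193 × 2.87 × 710.3 = 85.48 mGal
Simple Bouguer anomaly = 109.28 − (85.48) = 23.80 mGal

23.8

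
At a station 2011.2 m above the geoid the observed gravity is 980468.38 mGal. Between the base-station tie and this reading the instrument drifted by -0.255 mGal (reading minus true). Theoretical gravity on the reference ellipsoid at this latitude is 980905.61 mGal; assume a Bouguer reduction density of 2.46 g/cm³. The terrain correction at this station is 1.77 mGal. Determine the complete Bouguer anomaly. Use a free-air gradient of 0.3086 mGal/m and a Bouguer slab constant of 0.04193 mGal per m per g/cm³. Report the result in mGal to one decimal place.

-22.0

Drift-corrected reading = 980468.38 − (-0.255) = 980468.635 mGal
Free-air correction = 0.3086 × 2011.2 = 620.66 mGal
Free-air anomaly = 980468.635 − 980905.61 + (620.66) = 183.685 mGal
Bouguer slab correction = 0.04193 × 2.46 × 2011.2 = 207.45 mGal
Simple Bouguer anomaly = 183.685 − (207.45) = -23.765 mGal
Complete Bouguer anomaly = -23.765 + 1.77 = -21.995 mGal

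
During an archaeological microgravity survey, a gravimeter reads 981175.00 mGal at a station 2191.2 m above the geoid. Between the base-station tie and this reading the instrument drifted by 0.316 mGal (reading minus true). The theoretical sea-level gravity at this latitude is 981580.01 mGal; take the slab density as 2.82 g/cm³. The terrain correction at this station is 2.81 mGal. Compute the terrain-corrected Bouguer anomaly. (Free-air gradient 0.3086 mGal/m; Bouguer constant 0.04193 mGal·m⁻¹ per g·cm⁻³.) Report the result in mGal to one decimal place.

Drift-corrected reading = 981175.00 − (0.316) = 981174.684 mGal
Free-air correction = 0.3086 × 2191.2 = 676.20 mGal
Free-air anomaly = 981174.684 − 981580.01 + (676.20) = 270.874 mGal
Bouguer slab correction = 0.04193 × 2.82 × 2191.2 = 259.09 mGal
Simple Bouguer anomaly = 270.874 − (259.09) = 11.784 mGal
Complete Bouguer anomaly = 11.784 + 2.81 = 14.594 mGal

14.6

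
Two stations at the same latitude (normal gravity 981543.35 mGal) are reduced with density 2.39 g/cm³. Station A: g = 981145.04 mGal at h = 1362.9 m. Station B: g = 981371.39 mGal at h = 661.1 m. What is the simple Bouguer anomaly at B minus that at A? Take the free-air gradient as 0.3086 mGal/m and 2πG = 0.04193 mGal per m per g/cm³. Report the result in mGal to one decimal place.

Δg_SB(A) = 981145.04 − 981543.35 + 0.3086×1362.9 − 0.04193×2.39×1362.9 = -114.30 mGal
Δg_SB(B) = 981371.39 − 981543.35 + 0.3086×661.1 − 0.04193×2.39×661.1 = -34.20 mGal
Difference = -34.20 − (-114.30) = 80.10 mGal

80.1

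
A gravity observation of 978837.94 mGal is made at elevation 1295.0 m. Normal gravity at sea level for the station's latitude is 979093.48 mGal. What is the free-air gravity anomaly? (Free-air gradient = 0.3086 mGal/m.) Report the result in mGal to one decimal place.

144.1

Free-air correction = 0.3086 × 1295.0 = 399.64 mGal
Free-air anomaly = 978837.94 − 979093.48 + (399.64) = 144.10 mGal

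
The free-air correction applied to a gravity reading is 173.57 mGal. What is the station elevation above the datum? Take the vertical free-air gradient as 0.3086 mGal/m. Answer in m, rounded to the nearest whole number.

562

h = 173.57 / 0.3086 = 562.44 m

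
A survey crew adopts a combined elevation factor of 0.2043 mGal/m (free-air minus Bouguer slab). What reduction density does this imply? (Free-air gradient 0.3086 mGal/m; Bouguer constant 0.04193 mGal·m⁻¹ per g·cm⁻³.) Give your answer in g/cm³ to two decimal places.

0.2043 = 0.3086 − 0.04193 × ρ
ρ = (0.3086 − 0.2043) / 0.04193 = 2.49 g/cm³

2.49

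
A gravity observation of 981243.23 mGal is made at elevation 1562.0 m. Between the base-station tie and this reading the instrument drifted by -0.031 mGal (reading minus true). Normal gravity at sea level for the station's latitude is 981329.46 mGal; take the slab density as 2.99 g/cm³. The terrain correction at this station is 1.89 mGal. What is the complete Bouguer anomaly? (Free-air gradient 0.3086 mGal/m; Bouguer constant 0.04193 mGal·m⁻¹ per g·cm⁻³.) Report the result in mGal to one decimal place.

201.9

Drift-corrected reading = 981243.23 − (-0.031) = 981243.261 mGal
Free-air correction = 0.3086 × 1562.0 = 482.03 mGal
Free-air anomaly = 981243.261 − 981329.46 + (482.03) = 395.831 mGal
Bouguer slab correction = 0.04193 × 2.99 × 1562.0 = 195.83 mGal
Simple Bouguer anomaly = 395.831 − (195.83) = 200.001 mGal
Complete Bouguer anomaly = 200.001 + 1.89 = 201.891 mGal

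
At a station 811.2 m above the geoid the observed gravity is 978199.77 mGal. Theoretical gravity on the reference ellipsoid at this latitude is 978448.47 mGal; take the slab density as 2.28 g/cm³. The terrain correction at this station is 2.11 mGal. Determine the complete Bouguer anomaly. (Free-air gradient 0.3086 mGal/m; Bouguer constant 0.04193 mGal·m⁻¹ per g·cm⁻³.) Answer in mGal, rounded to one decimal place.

Free-air correction = 0.3086 × 811.2 = 250.34 mGal
Free-air anomaly = 978199.77 − 978448.47 + (250.34) = 1.64 mGal
Bouguer slab correction = 0.04193 × 2.28 × 811.2 = 77.55 mGal
Simple Bouguer anomaly = 1.64 − (77.55) = -75.91 mGal
Complete Bouguer anomaly = -75.91 + 2.11 = -73.80 mGal

-73.8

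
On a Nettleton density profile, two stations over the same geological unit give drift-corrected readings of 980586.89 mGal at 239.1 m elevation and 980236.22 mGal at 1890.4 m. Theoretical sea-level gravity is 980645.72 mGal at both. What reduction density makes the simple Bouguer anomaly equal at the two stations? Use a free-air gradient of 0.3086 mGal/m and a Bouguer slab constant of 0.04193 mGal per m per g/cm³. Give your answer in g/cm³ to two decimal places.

Δg_obs = 980236.22 − 980586.89 = -350.67 mGal over Δh = 1890.4 − 239.1 = 1651.3 m
Equal Bouguer anomalies ⇒ Δg_obs + (0.3086 − 0.04193ρ)·Δh = 0
0.3086 − 0.04193ρ = −Δg_obs/Δh = 0.21236
ρ = (0.3086 − 0.21236) / 0.04193 = 2.30 g/cm³

2.30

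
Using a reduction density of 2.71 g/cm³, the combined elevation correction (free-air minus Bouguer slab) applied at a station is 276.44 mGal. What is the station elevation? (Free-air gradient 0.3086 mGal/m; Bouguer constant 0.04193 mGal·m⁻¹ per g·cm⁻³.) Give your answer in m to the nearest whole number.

Combined gradient = 0.3086 − 0.04193 × 2.71 = 0.1949697 mGal/m
h = 276.44 / 0.1949697 = 1417.86 m

1418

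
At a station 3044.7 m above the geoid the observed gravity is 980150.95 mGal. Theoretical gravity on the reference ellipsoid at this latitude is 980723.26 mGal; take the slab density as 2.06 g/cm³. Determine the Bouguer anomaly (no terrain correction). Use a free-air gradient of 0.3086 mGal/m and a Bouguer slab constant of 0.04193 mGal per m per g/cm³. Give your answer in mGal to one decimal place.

Free-air correction = 0.3086 × 3044.7 = 939.59 mGal
Free-air anomaly = 980150.95 − 980723.26 + (939.59) = 367.28 mGal
Bouguer slab correction = 0.04193 × 2.06 × 3044.7 = 262.99 mGal
Simple Bouguer anomaly = 367.28 − (262.99) = 104.29 mGal

104.3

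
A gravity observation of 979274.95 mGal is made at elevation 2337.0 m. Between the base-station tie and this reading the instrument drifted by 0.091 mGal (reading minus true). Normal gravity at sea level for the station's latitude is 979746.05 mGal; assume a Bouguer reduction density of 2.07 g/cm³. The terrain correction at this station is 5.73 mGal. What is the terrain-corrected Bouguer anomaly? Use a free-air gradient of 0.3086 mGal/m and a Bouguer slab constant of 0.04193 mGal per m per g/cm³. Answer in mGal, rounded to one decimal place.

Drift-corrected reading = 979274.95 − (0.091) = 979274.859 mGal
Free-air correction = 0.3086 × 2337.0 = 721.20 mGal
Free-air anomaly = 979274.859 − 979746.05 + (721.20) = 250.009 mGal
Bouguer slab correction = 0.04193 × 2.07 × 2337.0 = 202.84 mGal
Simple Bouguer anomaly = 250.009 − (202.84) = 47.169 mGal
Complete Bouguer anomaly = 47.169 + 5.73 = 52.899 mGal

52.9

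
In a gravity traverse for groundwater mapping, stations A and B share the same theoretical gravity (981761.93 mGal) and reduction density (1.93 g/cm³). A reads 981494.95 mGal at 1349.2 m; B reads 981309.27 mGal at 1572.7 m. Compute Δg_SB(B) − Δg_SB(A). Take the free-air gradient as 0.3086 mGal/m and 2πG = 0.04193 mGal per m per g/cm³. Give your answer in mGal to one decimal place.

-134.8

Δg_SB(A) = 981494.95 − 981761.93 + 0.3086×1349.2 − 0.04193×1.93×1349.2 = 40.20 mGal
Δg_SB(B) = 981309.27 − 981761.93 + 0.3086×1572.7 − 0.04193×1.93×1572.7 = -94.60 mGal
Difference = -94.60 − (40.20) = -134.80 mGal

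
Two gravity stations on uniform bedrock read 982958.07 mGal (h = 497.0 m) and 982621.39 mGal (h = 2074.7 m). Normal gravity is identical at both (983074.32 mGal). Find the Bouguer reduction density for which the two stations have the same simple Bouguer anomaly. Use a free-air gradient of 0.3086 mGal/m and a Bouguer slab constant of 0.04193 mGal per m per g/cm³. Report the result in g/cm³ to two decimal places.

2.27

Δg_obs = 982621.39 − 982958.07 = -336.68 mGal over Δh = 2074.7 − 497.0 = 1577.7 m
Equal Bouguer anomalies ⇒ Δg_obs + (0.3086 − 0.04193ρ)·Δh = 0
0.3086 − 0.04193ρ = −Δg_obs/Δh = 0.21340
ρ = (0.3086 − 0.21340) / 0.04193 = 2.27 g/cm³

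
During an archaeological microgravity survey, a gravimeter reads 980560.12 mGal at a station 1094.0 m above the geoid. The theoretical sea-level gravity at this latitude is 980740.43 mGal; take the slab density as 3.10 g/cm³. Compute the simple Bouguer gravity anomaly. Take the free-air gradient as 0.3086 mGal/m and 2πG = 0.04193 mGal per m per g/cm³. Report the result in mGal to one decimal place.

15.1

Free-air correction = 0.3086 × 1094.0 = 337.61 mGal
Free-air anomaly = 980560.12 − 980740.43 + (337.61) = 157.30 mGal
Bouguer slab correction = 0.04193 × 3.10 × 1094.0 = 142.20 mGal
Simple Bouguer anomaly = 157.30 − (142.20) = 15.10 mGal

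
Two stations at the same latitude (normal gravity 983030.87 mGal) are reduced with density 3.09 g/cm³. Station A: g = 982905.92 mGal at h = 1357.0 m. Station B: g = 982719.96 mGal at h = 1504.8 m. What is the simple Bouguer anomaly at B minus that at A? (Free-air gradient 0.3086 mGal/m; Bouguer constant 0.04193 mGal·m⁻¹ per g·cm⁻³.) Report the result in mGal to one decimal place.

Δg_SB(A) = 982905.92 − 983030.87 + 0.3086×1357.0 − 0.04193×3.09×1357.0 = 118.00 mGal
Δg_SB(B) = 982719.96 − 983030.87 + 0.3086×1504.8 − 0.04193×3.09×1504.8 = -41.50 mGal
Difference = -41.50 − (118.00) = -159.50 mGal

-159.5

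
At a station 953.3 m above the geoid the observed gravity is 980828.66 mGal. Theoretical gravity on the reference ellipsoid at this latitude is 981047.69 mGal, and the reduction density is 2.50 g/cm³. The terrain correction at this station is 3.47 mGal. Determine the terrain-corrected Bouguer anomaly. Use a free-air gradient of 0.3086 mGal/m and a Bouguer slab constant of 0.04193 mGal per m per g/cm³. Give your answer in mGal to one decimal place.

-21.3

Free-air correction = 0.3086 × 953.3 = 294.19 mGal
Free-air anomaly = 980828.66 − 981047.69 + (294.19) = 75.16 mGal
Bouguer slab correction = 0.04193 × 2.50 × 953.3 = 99.93 mGal
Simple Bouguer anomaly = 75.16 − (99.93) = -24.77 mGal
Complete Bouguer anomaly = -24.77 + 3.47 = -21.30 mGal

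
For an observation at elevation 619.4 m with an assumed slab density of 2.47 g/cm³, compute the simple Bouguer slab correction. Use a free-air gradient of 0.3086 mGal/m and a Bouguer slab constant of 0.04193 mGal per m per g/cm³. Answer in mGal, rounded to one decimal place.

Bouguer slab correction = 0.04193 × 2.47 × 619.4 = 64.1 mGal

64.1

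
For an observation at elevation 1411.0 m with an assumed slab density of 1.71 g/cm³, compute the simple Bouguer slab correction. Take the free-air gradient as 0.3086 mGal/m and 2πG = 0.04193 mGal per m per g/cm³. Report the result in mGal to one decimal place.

101.2

Bouguer slab correction = 0.04193 × 1.71 × 1411.0 = 101.2 mGal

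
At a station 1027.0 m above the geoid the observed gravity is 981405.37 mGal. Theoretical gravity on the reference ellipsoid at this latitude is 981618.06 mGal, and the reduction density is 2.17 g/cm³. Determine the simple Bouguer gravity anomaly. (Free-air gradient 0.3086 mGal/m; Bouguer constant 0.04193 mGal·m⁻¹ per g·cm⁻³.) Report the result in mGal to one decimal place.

10.8

Free-air correction = 0.3086 × 1027.0 = 316.93 mGal
Free-air anomaly = 981405.37 − 981618.06 + (316.93) = 104.24 mGal
Bouguer slab correction = 0.04193 × 2.17 × 1027.0 = 93.44 mGal
Simple Bouguer anomaly = 104.24 − (93.44) = 10.80 mGal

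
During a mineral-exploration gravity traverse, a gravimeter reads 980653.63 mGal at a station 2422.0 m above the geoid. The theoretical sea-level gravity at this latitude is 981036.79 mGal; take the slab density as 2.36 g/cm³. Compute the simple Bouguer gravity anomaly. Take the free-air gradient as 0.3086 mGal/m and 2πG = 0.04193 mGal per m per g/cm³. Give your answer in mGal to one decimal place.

Free-air correction = 0.3086 × 2422.0 = 747.43 mGal
Free-air anomaly = 980653.63 − 981036.79 + (747.43) = 364.27 mGal
Bouguer slab correction = 0.04193 × 2.36 × 2422.0 = 239.67 mGal
Simple Bouguer anomaly = 364.27 − (239.67) = 124.60 mGal

124.6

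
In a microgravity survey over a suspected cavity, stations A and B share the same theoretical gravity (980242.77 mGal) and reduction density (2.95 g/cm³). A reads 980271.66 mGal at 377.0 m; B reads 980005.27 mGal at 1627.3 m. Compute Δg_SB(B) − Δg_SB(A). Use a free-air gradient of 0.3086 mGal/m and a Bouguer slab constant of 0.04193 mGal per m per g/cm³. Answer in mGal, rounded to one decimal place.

-35.2

Δg_SB(A) = 980271.66 − 980242.77 + 0.3086×377.0 − 0.04193×2.95×377.0 = 98.60 mGal
Δg_SB(B) = 980005.27 − 980242.77 + 0.3086×1627.3 − 0.04193×2.95×1627.3 = 63.40 mGal
Difference = 63.40 − (98.60) = -35.20 mGal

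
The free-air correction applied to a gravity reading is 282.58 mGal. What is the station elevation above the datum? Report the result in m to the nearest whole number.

916

h = 282.58 / 0.3086 = 915.68 m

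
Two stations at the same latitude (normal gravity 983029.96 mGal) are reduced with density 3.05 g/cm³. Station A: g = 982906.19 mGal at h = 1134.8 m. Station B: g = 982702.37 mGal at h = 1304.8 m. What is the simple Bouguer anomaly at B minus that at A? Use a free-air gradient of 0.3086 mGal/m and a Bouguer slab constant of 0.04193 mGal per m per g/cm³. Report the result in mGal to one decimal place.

-173.1

Δg_SB(A) = 982906.19 − 983029.96 + 0.3086×1134.8 − 0.04193×3.05×1134.8 = 81.30 mGal
Δg_SB(B) = 982702.37 − 983029.96 + 0.3086×1304.8 − 0.04193×3.05×1304.8 = -91.80 mGal
Difference = -91.80 − (81.30) = -173.10 mGal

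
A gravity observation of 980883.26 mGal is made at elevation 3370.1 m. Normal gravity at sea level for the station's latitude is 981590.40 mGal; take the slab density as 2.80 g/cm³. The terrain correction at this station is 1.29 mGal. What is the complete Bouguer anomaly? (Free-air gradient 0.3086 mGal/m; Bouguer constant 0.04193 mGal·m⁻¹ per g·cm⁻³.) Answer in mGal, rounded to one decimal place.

-61.5

Free-air correction = 0.3086 × 3370.1 = 1040.01 mGal
Free-air anomaly = 980883.26 − 981590.40 + (1040.01) = 332.87 mGal
Bouguer slab correction = 0.04193 × 2.80 × 3370.1 = 395.66 mGal
Simple Bouguer anomaly = 332.87 − (395.66) = -62.79 mGal
Complete Bouguer anomaly = -62.79 + 1.29 = -61.50 mGal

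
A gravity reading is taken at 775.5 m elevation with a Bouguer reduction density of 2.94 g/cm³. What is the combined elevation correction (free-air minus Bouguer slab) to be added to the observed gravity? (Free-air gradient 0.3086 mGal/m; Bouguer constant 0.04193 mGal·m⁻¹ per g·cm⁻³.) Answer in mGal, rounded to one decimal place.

143.7

Combined gradient = 0.3086 − 0.04193 × 2.94 = 0.1853258 mGal/m
Combined elevation correction = 0.1853258 × 775.5 = 143.7 mGal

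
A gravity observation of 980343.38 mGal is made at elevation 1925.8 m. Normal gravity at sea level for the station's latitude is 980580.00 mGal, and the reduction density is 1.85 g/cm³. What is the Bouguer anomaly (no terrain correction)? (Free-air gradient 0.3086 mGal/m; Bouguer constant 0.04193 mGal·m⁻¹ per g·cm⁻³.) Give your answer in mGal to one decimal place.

Free-air correction = 0.3086 × 1925.8 = 594.30 mGal
Free-air anomaly = 980343.38 − 980580.00 + (594.30) = 357.68 mGal
Bouguer slab correction = 0.04193 × 1.85 × 1925.8 = 149.39 mGal
Simple Bouguer anomaly = 357.68 − (149.39) = 208.29 mGal

208.3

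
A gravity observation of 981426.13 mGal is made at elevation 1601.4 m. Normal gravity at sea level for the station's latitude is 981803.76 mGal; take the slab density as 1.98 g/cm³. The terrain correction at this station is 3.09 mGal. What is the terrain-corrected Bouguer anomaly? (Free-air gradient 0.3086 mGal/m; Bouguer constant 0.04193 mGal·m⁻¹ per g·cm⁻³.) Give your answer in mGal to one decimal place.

Free-air correction = 0.3086 × 1601.4 = 494.19 mGal
Free-air anomaly = 981426.13 − 981803.76 + (494.19) = 116.56 mGal
Bouguer slab correction = 0.04193 × 1.98 × 1601.4 = 132.95 mGal
Simple Bouguer anomaly = 116.56 − (132.95) = -16.39 mGal
Complete Bouguer anomaly = -16.39 + 3.09 = -13.30 mGal

-13.3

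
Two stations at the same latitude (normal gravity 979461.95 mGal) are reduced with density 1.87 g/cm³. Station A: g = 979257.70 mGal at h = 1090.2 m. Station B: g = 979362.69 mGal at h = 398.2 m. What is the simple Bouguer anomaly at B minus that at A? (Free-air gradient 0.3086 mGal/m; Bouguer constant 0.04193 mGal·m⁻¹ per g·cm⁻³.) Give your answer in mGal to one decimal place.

-54.3

Δg_SB(A) = 979257.70 − 979461.95 + 0.3086×1090.2 − 0.04193×1.87×1090.2 = 46.70 mGal
Δg_SB(B) = 979362.69 − 979461.95 + 0.3086×398.2 − 0.04193×1.87×398.2 = -7.60 mGal
Difference = -7.60 − (46.70) = -54.30 mGal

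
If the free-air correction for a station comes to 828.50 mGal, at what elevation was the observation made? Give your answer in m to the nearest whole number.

h = 828.50 / 0.3086 = 2684.71 m

2685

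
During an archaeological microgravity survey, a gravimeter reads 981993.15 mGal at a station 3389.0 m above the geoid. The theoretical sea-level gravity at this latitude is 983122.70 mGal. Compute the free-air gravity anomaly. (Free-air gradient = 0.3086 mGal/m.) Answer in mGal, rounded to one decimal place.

Free-air correction = 0.3086 × 3389.0 = 1045.85 mGal
Free-air anomaly = 981993.15 − 983122.70 + (1045.85) = -83.70 mGal

-83.7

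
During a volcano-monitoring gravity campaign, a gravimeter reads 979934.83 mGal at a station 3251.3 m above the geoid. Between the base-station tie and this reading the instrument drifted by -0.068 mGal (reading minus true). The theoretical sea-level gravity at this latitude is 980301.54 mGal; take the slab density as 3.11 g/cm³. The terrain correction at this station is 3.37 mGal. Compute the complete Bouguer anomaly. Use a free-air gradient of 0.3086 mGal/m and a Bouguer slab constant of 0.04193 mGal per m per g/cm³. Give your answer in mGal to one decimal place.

216.1

Drift-corrected reading = 979934.83 − (-0.068) = 979934.898 mGal
Free-air correction = 0.3086 × 3251.3 = 1003.35 mGal
Free-air anomaly = 979934.898 − 980301.54 + (1003.35) = 636.708 mGal
Bouguer slab correction = 0.04193 × 3.11 × 3251.3 = 423.98 mGal
Simple Bouguer anomaly = 636.708 − (423.98) = 212.728 mGal
Complete Bouguer anomaly = 212.728 + 3.37 = 216.098 mGal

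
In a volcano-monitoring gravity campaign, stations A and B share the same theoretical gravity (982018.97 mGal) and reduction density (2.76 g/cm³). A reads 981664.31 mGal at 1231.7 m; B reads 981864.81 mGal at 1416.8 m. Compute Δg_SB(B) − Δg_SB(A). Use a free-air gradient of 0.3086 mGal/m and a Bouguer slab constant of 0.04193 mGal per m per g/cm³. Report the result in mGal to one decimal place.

Δg_SB(A) = 981664.31 − 982018.97 + 0.3086×1231.7 − 0.04193×2.76×1231.7 = -117.10 mGal
Δg_SB(B) = 981864.81 − 982018.97 + 0.3086×1416.8 − 0.04193×2.76×1416.8 = 119.10 mGal
Difference = 119.10 − (-117.10) = 236.20 mGal

236.2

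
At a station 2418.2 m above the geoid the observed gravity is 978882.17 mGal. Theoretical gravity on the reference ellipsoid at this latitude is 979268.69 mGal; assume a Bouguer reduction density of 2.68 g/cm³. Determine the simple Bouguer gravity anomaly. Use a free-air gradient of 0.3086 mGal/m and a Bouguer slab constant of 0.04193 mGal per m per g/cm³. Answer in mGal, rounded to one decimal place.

88.0

Free-air correction = 0.3086 × 2418.2 = 746.26 mGal
Free-air anomaly = 978882.17 − 979268.69 + (746.26) = 359.74 mGal
Bouguer slab correction = 0.04193 × 2.68 × 2418.2 = 271.74 mGal
Simple Bouguer anomaly = 359.74 − (271.74) = 88.00 mGal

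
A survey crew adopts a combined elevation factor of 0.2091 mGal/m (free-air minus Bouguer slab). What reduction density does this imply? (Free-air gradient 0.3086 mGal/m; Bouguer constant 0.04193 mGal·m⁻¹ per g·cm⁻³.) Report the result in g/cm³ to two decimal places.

2.37

0.2091 = 0.3086 − 0.04193 × ρ
ρ = (0.3086 − 0.2091) / 0.04193 = 2.37 g/cm³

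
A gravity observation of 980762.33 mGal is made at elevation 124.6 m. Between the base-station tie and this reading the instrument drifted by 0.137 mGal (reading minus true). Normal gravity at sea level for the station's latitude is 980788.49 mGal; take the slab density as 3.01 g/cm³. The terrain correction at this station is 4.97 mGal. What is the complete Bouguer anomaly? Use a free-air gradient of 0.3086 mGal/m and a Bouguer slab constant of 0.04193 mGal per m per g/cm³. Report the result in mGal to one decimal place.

1.4

Drift-corrected reading = 980762.33 − (0.137) = 980762.193 mGal
Free-air correction = 0.3086 × 124.6 = 38.45 mGal
Free-air anomaly = 980762.193 − 980788.49 + (38.45) = 12.153 mGal
Bouguer slab correction = 0.04193 × 3.01 × 124.6 = 15.73 mGal
Simple Bouguer anomaly = 12.153 − (15.73) = -3.577 mGal
Complete Bouguer anomaly = -3.577 + 4.97 = 1.393 mGal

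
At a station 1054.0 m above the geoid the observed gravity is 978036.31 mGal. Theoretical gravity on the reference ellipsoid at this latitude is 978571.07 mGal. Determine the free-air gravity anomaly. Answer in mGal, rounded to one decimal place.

Free-air correction = 0.3086 × 1054.0 = 325.26 mGal
Free-air anomaly = 978036.31 − 978571.07 + (325.26) = -209.50 mGal

-209.5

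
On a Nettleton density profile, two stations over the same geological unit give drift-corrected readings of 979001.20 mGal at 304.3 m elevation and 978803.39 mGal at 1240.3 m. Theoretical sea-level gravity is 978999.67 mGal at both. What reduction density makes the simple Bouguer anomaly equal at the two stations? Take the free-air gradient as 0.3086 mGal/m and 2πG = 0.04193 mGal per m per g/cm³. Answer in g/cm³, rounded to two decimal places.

Δg_obs = 978803.39 − 979001.20 = -197.81 mGal over Δh = 1240.3 − 304.3 = 936.0 m
Equal Bouguer anomalies ⇒ Δg_obs + (0.3086 − 0.04193ρ)·Δh = 0
0.3086 − 0.04193ρ = −Δg_obs/Δh = 0.21134
ρ = (0.3086 − 0.21134) / 0.04193 = 2.32 g/cm³

2.32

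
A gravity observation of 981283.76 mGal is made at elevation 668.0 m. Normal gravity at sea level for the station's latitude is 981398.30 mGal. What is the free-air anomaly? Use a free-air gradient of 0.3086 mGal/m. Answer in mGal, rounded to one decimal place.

91.6

Free-air correction = 0.3086 × 668.0 = 206.14 mGal
Free-air anomaly = 981283.76 − 981398.30 + (206.14) = 91.60 mGal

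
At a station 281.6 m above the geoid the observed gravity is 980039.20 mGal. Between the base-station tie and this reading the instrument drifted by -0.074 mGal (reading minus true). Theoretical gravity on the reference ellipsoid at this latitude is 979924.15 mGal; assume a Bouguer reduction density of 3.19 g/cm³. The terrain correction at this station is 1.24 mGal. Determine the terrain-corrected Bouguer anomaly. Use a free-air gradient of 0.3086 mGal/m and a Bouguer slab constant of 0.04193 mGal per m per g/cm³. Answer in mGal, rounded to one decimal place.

165.6

Drift-corrected reading = 980039.20 − (-0.074) = 980039.274 mGal
Free-air correction = 0.3086 × 281.6 = 86.90 mGal
Free-air anomaly = 980039.274 − 979924.15 + (86.90) = 202.024 mGal
Bouguer slab correction = 0.04193 × 3.19 × 281.6 = 37.67 mGal
Simple Bouguer anomaly = 202.024 − (37.67) = 164.354 mGal
Complete Bouguer anomaly = 164.354 + 1.24 = 165.594 mGal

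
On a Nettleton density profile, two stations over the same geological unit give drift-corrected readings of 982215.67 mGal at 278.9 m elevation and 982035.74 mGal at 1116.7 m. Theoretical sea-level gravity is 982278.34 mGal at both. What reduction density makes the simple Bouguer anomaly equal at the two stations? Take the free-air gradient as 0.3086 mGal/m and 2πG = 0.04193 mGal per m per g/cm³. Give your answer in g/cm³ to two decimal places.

Δg_obs = 982035.74 − 982215.67 = -179.93 mGal over Δh = 1116.7 − 278.9 = 837.8 m
Equal Bouguer anomalies ⇒ Δg_obs + (0.3086 − 0.04193ρ)·Δh = 0
0.3086 − 0.04193ρ = −Δg_obs/Δh = 0.21476
ρ = (0.3086 − 0.21476) / 0.04193 = 2.24 g/cm³

2.24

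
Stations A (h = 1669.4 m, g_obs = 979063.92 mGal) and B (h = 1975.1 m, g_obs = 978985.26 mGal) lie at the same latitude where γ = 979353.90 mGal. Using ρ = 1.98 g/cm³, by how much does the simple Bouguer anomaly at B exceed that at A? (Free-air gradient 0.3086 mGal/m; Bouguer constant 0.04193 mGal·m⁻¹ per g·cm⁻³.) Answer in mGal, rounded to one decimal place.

Δg_SB(A) = 979063.92 − 979353.90 + 0.3086×1669.4 − 0.04193×1.98×1669.4 = 86.60 mGal
Δg_SB(B) = 978985.26 − 979353.90 + 0.3086×1975.1 − 0.04193×1.98×1975.1 = 76.90 mGal
Difference = 76.90 − (86.60) = -9.70 mGal

-9.7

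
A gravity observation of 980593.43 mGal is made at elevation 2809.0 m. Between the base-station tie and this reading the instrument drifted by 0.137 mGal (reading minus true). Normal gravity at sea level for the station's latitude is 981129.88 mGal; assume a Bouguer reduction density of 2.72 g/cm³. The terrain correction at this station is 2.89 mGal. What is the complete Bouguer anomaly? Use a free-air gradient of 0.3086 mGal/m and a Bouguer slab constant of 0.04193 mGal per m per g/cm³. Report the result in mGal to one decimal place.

12.8

Drift-corrected reading = 980593.43 − (0.137) = 980593.293 mGal
Free-air correction = 0.3086 × 2809.0 = 866.86 mGal
Free-air anomaly = 980593.293 − 981129.88 + (866.86) = 330.273 mGal
Bouguer slab correction = 0.04193 × 2.72 × 2809.0 = 320.37 mGal
Simple Bouguer anomaly = 330.273 − (320.37) = 9.903 mGal
Complete Bouguer anomaly = 9.903 + 2.89 = 12.793 mGal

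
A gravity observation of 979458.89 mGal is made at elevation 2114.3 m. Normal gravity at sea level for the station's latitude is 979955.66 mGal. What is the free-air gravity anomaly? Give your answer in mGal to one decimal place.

155.7

Free-air correction = 0.3086 × 2114.3 = 652.47 mGal
Free-air anomaly = 979458.89 − 979955.66 + (652.47) = 155.70 mGal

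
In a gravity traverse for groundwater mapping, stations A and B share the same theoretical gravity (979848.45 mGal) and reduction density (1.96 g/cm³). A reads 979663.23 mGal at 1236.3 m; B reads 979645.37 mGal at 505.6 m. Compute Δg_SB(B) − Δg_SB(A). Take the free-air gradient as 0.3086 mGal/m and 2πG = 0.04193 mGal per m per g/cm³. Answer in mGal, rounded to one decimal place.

Δg_SB(A) = 979663.23 − 979848.45 + 0.3086×1236.3 − 0.04193×1.96×1236.3 = 94.70 mGal
Δg_SB(B) = 979645.37 − 979848.45 + 0.3086×505.6 − 0.04193×1.96×505.6 = -88.60 mGal
Difference = -88.60 − (94.70) = -183.30 mGal

-183.3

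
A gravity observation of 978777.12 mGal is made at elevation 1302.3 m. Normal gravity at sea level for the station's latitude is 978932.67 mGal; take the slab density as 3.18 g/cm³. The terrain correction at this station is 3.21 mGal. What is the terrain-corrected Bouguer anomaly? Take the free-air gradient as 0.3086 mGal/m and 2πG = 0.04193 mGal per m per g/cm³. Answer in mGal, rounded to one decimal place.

Free-air correction = 0.3086 × 1302.3 = 401.89 mGal
Free-air anomaly = 978777.12 − 978932.67 + (401.89) = 246.34 mGal
Bouguer slab correction = 0.04193 × 3.18 × 1302.3 = 173.65 mGal
Simple Bouguer anomaly = 246.34 − (173.65) = 72.69 mGal
Complete Bouguer anomaly = 72.69 + 3.21 = 75.90 mGal

75.9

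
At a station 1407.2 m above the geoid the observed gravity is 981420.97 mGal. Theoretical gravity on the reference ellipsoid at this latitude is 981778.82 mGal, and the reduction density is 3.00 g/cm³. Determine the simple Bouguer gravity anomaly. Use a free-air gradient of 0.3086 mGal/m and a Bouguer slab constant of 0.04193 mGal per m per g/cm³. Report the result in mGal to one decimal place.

Free-air correction = 0.3086 × 1407.2 = 434.26 mGal
Free-air anomaly = 981420.97 − 981778.82 + (434.26) = 76.41 mGal
Bouguer slab correction = 0.04193 × 3.00 × 1407.2 = 177.01 mGal
Simple Bouguer anomaly = 76.41 − (177.01) = -100.60 mGal

-100.6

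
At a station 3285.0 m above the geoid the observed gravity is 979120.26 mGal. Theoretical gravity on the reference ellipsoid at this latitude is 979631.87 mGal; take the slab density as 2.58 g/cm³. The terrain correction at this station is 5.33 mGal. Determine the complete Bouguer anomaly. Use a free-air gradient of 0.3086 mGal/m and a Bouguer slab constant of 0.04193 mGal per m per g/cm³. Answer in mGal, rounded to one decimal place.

152.1

Free-air correction = 0.3086 × 3285.0 = 1013.75 mGal
Free-air anomaly = 979120.26 − 979631.87 + (1013.75) = 502.14 mGal
Bouguer slab correction = 0.04193 × 2.58 × 3285.0 = 355.37 mGal
Simple Bouguer anomaly = 502.14 − (355.37) = 146.77 mGal
Complete Bouguer anomaly = 146.77 + 5.33 = 152.10 mGal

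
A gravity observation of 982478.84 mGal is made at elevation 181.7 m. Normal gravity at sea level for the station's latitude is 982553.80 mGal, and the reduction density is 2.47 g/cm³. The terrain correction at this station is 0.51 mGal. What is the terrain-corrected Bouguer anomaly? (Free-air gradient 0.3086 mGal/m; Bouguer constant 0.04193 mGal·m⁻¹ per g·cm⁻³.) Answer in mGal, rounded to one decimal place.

-37.2

Free-air correction = 0.3086 × 181.7 = 56.07 mGal
Free-air anomaly = 982478.84 − 982553.80 + (56.07) = -18.89 mGal
Bouguer slab correction = 0.04193 × 2.47 × 181.7 = 18.82 mGal
Simple Bouguer anomaly = -18.89 − (18.82) = -37.71 mGal
Complete Bouguer anomaly = -37.71 + 0.51 = -37.20 mGal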